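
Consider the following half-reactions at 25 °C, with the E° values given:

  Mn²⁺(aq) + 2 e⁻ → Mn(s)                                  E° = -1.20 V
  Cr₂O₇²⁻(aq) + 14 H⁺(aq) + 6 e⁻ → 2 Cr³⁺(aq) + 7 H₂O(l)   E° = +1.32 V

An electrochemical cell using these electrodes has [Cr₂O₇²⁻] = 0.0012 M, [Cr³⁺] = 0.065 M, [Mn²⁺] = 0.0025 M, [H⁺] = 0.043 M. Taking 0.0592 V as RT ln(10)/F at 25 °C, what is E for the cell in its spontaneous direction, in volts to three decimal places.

Cr₂O₇²⁻/Cr³⁺ is the cathode (higher E°), Mn²⁺/Mn the anode: E°cell = +1.32 − (-1.20) = +2.52 V, n = 6.
Overall: Cr₂O₇²⁻(aq) + 14 H⁺(aq) + 3 Mn(s) → 2 Cr³⁺(aq) + 7 H₂O(l) + 3 Mn²⁺(aq)
Q = [Cr³⁺]^2·[Mn²⁺]^3 / ([Cr₂O₇²⁻]·[H⁺]^14); log Q = 11.872.
E = E° − (0.0592/n) log Q = +2.52 − (0.0592/6)(11.872) = +2.403 V.

+2.403 V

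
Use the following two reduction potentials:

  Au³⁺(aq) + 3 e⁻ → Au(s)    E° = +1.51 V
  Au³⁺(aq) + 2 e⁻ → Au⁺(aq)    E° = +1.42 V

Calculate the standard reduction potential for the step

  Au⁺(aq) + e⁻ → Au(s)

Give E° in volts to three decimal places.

+1.690 V

Sequential free energies add, so n₃E°₃ = n₁E°₁ + n₂E°₂.
With n₃ = 3, and the known step contributing 2×(+1.42) V, the unknown satisfies 1·E° = 3×(+1.51) − 2×(+1.42) = +1.690.
E° = +1.690 / 1 = +1.690 V.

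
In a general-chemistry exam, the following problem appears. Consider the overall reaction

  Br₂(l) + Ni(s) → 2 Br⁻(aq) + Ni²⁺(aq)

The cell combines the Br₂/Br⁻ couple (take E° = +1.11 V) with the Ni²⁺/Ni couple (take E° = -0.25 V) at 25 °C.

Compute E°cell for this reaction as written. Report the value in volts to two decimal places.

+1.36 V

The Br₂/Br⁻ couple has the higher reduction potential, so it is the cathode; Ni²⁺/Ni is oxidised at the anode.
E°cell = E°(cathode) − E°(anode) = (+1.11) − (-0.25) = +1.36 V.
Since E°cell > 0, the reaction is spontaneous under standard conditions.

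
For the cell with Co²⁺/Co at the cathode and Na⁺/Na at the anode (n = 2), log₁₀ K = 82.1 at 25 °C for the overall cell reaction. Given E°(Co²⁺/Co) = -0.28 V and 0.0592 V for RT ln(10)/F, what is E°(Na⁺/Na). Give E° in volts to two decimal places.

E°cell = (0.0592/n)·log K = (0.0592/2)(82.1) = +2.430 V.
Since Co²⁺/Co is the cathode and Na⁺/Na the anode, E°cell = E°(Co²⁺/Co) − E°(Na⁺/Na).
So E°(Na⁺/Na) = E°(Co²⁺/Co) − E°cell = (-0.28) − (+2.430) = -2.71 V.

-2.71 V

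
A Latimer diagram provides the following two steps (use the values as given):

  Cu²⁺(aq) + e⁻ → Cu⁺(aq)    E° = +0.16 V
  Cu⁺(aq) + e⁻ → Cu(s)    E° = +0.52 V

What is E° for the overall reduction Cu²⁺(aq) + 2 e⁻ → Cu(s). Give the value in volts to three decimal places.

Since ΔG° = −nFE° is additive over sequential reductions, n₃E°₃ = n₁E°₁ + n₂E°₂.
E°₃ = (1×+0.16 + 1×+0.52) / 2 = (+0.680) / 2 = +0.340 V.

+0.340 V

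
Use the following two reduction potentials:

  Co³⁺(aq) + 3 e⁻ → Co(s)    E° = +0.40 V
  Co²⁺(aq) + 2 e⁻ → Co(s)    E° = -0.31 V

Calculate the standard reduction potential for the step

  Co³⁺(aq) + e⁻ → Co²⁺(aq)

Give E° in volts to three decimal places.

+1.820 V

Sequential free energies add, so n₃E°₃ = n₁E°₁ + n₂E°₂.
With n₃ = 3, and the known step contributing 2×(-0.31) V, the unknown satisfies 1·E° = 3×(+0.40) − 2×(-0.31) = +1.820.
E° = +1.820 / 1 = +1.820 V.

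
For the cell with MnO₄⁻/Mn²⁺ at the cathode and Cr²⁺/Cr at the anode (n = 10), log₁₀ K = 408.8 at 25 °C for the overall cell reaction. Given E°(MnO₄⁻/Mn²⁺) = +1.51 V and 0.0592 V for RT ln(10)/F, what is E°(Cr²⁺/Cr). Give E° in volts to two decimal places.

E°cell = (0.0592/n)·log K = (0.0592/10)(408.8) = +2.420 V.
Since MnO₄⁻/Mn²⁺ is the cathode and Cr²⁺/Cr the anode, E°cell = E°(MnO₄⁻/Mn²⁺) − E°(Cr²⁺/Cr).
So E°(Cr²⁺/Cr) = E°(MnO₄⁻/Mn²⁺) − E°cell = (+1.51) − (+2.420) = -0.91 V.

-0.91 V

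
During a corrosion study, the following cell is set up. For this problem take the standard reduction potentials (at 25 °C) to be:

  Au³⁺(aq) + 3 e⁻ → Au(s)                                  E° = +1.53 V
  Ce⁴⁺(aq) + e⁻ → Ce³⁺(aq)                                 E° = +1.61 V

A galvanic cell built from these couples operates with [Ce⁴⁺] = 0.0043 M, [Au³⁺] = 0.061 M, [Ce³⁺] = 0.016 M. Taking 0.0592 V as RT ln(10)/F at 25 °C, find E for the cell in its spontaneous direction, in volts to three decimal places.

+0.070 V

Ce⁴⁺/Ce³⁺ is the cathode (higher E°), Au³⁺/Au the anode: E°cell = +1.61 − (+1.53) = +0.08 V, n = 3.
Overall: 3 Ce⁴⁺(aq) + Au(s) → 3 Ce³⁺(aq) + Au³⁺(aq)
Q = [Ce³⁺]^3·[Au³⁺] / ([Ce⁴⁺]^3); log Q = 0.497.
E = E° − (0.0592/n) log Q = +0.08 − (0.0592/3)(0.497) = +0.070 V.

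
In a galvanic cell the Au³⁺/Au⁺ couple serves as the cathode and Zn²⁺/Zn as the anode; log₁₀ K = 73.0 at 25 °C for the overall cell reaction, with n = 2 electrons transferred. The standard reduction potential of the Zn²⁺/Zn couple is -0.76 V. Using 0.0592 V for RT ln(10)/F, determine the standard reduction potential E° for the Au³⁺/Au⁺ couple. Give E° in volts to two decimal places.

+1.40 V

E°cell = (0.0592/n)·log K = (0.0592/2)(73.0) = +2.161 V.
Since Au³⁺/Au⁺ is the cathode and Zn²⁺/Zn the anode, E°cell = E°(Au³⁺/Au⁺) − E°(Zn²⁺/Zn).
So E°(Au³⁺/Au⁺) = E°cell + E°(Zn²⁺/Zn) = +2.161 + (-0.76) = +1.40 V.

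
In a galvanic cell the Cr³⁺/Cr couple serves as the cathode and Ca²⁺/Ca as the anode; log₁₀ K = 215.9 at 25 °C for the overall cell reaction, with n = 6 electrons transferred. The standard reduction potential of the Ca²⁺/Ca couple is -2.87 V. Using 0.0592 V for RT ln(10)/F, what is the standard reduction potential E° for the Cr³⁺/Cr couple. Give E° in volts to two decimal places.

-0.74 V

E°cell = (0.0592/n)·log K = (0.0592/6)(215.9) = +2.130 V.
Since Cr³⁺/Cr is the cathode and Ca²⁺/Ca the anode, E°cell = E°(Cr³⁺/Cr) − E°(Ca²⁺/Ca).
So E°(Cr³⁺/Cr) = E°cell + E°(Ca²⁺/Ca) = +2.130 + (-2.87) = -0.74 V.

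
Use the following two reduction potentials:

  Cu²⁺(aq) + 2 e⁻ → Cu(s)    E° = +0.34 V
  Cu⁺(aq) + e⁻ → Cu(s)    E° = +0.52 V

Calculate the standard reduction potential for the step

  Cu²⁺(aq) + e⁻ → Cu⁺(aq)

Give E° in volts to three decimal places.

+0.160 V

Sequential free energies add, so n₃E°₃ = n₁E°₁ + n₂E°₂.
With n₃ = 2, and the known step contributing 1×(+0.52) V, the unknown satisfies 1·E° = 2×(+0.34) − 1×(+0.52) = +0.160.
E° = +0.160 / 1 = +0.160 V.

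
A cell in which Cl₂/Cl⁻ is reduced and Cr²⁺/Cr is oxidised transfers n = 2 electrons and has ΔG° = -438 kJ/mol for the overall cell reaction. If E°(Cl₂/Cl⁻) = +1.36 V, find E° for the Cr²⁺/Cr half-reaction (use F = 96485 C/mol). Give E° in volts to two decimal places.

-0.91 V

E°cell = −ΔG°/(nF) = −(-438×10³)/((2)(96485)) = +2.270 V.
Since Cl₂/Cl⁻ is the cathode and Cr²⁺/Cr the anode, E°cell = E°(Cl₂/Cl⁻) − E°(Cr²⁺/Cr).
So E°(Cr²⁺/Cr) = E°(Cl₂/Cl⁻) − E°cell = (+1.36) − (+2.270) = -0.91 V.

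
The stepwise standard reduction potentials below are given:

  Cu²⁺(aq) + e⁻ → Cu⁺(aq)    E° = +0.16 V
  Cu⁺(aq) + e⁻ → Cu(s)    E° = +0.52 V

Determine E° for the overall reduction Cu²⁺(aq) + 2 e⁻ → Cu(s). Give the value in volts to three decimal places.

+0.340 V

Since ΔG° = −nFE° is additive over sequential reductions, n₃E°₃ = n₁E°₁ + n₂E°₂.
E°₃ = (1×+0.16 + 1×+0.52) / 2 = (+0.680) / 2 = +0.340 V.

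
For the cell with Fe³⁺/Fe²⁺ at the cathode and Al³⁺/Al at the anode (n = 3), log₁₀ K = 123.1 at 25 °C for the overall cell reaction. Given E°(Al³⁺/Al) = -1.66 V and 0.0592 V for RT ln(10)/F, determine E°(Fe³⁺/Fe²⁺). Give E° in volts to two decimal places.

+0.77 V

E°cell = (0.0592/n)·log K = (0.0592/3)(123.1) = +2.429 V.
Since Fe³⁺/Fe²⁺ is the cathode and Al³⁺/Al the anode, E°cell = E°(Fe³⁺/Fe²⁺) − E°(Al³⁺/Al).
So E°(Fe³⁺/Fe²⁺) = E°cell + E°(Al³⁺/Al) = +2.429 + (-1.66) = +0.77 V.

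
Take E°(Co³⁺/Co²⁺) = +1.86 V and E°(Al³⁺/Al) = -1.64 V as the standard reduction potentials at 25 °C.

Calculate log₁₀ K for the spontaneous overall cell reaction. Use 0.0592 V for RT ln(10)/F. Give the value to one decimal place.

177.4

Cathode: Co³⁺/Co²⁺; anode: Al³⁺/Al. E°cell = +3.50 V, n = 3.
log K = nE°cell / 0.0592 = (3)(+3.50) / 0.0592 = 177.4.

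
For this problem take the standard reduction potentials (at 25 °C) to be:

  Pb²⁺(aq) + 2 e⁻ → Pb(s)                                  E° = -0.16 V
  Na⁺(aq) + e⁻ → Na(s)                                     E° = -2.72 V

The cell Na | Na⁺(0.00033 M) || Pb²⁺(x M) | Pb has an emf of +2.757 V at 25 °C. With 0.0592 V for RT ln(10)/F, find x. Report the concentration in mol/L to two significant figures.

0.49 M

Pb²⁺/Pb is the cathode, Na⁺/Na the anode: E°cell = +2.56 V, n = 2.
Overall reaction: Pb²⁺(aq) + 2 Na(s) → Pb(s) + 2 Na⁺(aq); Q = [Na⁺]^2/[Pb²⁺]^1.
From E = E° − (0.0592/n) log Q: log Q = (E° − E)·n/0.0592 = (+2.56 − (+2.757))·2/0.0592 = -6.6554.
So 1·log[Pb²⁺] = 2·log(0.00033) − log Q = -6.9630 − (-6.6554) = -0.3076; [Pb²⁺] = 10^(-0.3076) ≈ 0.49 M.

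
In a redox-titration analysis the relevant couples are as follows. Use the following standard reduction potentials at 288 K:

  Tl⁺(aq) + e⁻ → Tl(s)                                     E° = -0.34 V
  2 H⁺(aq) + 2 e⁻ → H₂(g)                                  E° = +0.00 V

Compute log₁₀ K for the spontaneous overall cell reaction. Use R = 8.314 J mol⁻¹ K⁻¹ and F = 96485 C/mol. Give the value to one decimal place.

11.9

Cathode: H⁺/H₂; anode: Tl⁺/Tl. E°cell = (+0.00) − (-0.34) = +0.34 V, with n = 2.
ΔG° = −nFE° = −RT ln K, so ln K = nFE°/(RT) = (2)(96485)(+0.34) / ((8.314)(288)) = 27.401.
log₁₀ K = 27.401 / ln 10 = 11.9.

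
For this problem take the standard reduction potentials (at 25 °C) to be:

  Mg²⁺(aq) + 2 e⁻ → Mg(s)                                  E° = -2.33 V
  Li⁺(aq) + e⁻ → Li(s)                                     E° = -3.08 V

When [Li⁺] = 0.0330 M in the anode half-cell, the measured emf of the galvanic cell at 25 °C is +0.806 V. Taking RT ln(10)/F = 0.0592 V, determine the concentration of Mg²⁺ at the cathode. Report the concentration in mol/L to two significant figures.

0.085 M

Mg²⁺/Mg is the cathode, Li⁺/Li the anode: E°cell = +0.75 V, n = 2.
Overall reaction: Mg²⁺(aq) + 2 Li(s) → Mg(s) + 2 Li⁺(aq); Q = [Li⁺]^2/[Mg²⁺]^1.
From E = E° − (0.0592/n) log Q: log Q = (E° − E)·n/0.0592 = (+0.75 − (+0.806))·2/0.0592 = -1.8919.
So 1·log[Mg²⁺] = 2·log(0.033) − log Q = -2.9630 − (-1.8919) = -1.0711; [Mg²⁺] = 10^(-1.0711) ≈ 0.085 M.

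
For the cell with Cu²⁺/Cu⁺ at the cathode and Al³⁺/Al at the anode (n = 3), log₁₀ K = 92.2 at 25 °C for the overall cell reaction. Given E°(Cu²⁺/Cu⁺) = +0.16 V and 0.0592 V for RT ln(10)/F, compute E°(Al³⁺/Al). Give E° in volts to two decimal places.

-1.66 V

E°cell = (0.0592/n)·log K = (0.0592/3)(92.2) = +1.819 V.
Since Cu²⁺/Cu⁺ is the cathode and Al³⁺/Al the anode, E°cell = E°(Cu²⁺/Cu⁺) − E°(Al³⁺/Al).
So E°(Al³⁺/Al) = E°(Cu²⁺/Cu⁺) − E°cell = (+0.16) − (+1.819) = -1.66 V.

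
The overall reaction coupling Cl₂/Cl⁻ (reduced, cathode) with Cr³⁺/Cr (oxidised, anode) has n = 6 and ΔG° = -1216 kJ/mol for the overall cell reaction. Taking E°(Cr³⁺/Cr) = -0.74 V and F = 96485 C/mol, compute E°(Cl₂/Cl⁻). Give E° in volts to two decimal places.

E°cell = −ΔG°/(nF) = −(-1216×10³)/((6)(96485)) = +2.100 V.
Since Cl₂/Cl⁻ is the cathode and Cr³⁺/Cr the anode, E°cell = E°(Cl₂/Cl⁻) − E°(Cr³⁺/Cr).
So E°(Cl₂/Cl⁻) = E°cell + E°(Cr³⁺/Cr) = +2.100 + (-0.74) = +1.36 V.

+1.36 V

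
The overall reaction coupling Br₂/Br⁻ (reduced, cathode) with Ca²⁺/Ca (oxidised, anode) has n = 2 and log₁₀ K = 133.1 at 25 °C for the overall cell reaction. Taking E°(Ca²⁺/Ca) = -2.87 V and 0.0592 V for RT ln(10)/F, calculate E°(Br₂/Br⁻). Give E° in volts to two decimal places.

+1.07 V

E°cell = (0.0592/n)·log K = (0.0592/2)(133.1) = +3.940 V.
Since Br₂/Br⁻ is the cathode and Ca²⁺/Ca the anode, E°cell = E°(Br₂/Br⁻) − E°(Ca²⁺/Ca).
So E°(Br₂/Br⁻) = E°cell + E°(Ca²⁺/Ca) = +3.940 + (-2.87) = +1.07 V.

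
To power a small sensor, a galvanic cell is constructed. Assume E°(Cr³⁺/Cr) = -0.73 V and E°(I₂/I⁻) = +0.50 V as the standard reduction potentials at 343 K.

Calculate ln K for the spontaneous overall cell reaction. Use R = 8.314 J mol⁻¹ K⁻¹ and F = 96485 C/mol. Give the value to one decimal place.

249.7

Cathode: I₂/I⁻; anode: Cr³⁺/Cr. E°cell = (+0.50) − (-0.73) = +1.23 V, with n = 6.
ΔG° = −nFE° = −RT ln K, so ln K = nFE°/(RT) = (6)(96485)(+1.23) / ((8.314)(343)) = 249.696.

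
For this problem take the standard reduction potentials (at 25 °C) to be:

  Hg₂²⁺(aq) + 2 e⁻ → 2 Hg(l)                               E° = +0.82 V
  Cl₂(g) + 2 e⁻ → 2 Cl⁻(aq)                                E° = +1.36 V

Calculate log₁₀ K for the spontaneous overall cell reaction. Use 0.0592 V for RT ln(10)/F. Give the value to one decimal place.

Cathode: Cl₂/Cl⁻; anode: Hg₂²⁺/Hg. E°cell = +0.54 V, n = 2.
log K = nE°cell / 0.0592 = (2)(+0.54) / 0.0592 = 18.2.

18.2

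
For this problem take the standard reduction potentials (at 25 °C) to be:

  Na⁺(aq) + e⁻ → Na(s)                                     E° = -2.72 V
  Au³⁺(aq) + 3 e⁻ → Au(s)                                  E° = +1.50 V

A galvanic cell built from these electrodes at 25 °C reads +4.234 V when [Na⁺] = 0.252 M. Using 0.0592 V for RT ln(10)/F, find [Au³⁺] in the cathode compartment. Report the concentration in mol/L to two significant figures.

Au³⁺/Au is the cathode, Na⁺/Na the anode: E°cell = +4.22 V, n = 3.
Overall reaction: Au³⁺(aq) + 3 Na(s) → Au(s) + 3 Na⁺(aq); Q = [Na⁺]^3/[Au³⁺]^1.
From E = E° − (0.0592/n) log Q: log Q = (E° − E)·n/0.0592 = (+4.22 − (+4.234))·3/0.0592 = -0.7095.
So 1·log[Au³⁺] = 3·log(0.252) − log Q = -1.7958 − (-0.7095) = -1.0863; [Au³⁺] = 10^(-1.0863) ≈ 0.082 M.

0.082 M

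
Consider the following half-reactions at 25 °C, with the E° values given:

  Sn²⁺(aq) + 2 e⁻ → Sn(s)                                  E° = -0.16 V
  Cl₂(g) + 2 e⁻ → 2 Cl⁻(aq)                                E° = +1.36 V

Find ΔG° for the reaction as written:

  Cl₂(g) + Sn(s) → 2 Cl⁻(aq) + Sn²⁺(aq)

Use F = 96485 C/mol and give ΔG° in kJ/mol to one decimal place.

-293.3 kJ/mol

As written, Cl₂/Cl⁻ is reduced (cathode) and Sn²⁺/Sn is oxidised (anode), so E°cell = (+1.36) − (-0.16) = +1.52 V.
Balancing electrons gives n = 2.
ΔG° = −nFE° = −(2)(96485)(+1.52) = -293,314 J = -293.3 kJ/mol.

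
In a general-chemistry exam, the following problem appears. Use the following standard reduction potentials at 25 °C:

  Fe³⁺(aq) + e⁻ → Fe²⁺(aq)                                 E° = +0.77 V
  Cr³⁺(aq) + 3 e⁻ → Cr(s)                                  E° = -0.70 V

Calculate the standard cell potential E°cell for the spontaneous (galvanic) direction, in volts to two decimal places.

The Fe³⁺/Fe²⁺ couple has the higher reduction potential, so it is the cathode; Cr³⁺/Cr is oxidised at the anode.
E°cell = E°(cathode) − E°(anode) = (+0.77) − (-0.70) = +1.47 V.

+1.47 V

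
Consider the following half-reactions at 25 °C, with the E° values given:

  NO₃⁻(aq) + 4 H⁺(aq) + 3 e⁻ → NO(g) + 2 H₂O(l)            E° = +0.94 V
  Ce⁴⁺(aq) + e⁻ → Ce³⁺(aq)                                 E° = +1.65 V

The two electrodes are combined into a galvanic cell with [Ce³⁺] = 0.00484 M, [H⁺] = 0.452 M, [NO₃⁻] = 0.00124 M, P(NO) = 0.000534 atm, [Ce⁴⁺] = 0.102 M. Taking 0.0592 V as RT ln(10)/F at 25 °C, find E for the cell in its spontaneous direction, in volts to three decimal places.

Ce⁴⁺/Ce³⁺ is the cathode (higher E°), NO₃⁻/NO the anode: E°cell = +1.65 − (+0.94) = +0.71 V, n = 3.
Overall: 3 Ce⁴⁺(aq) + NO(g) + 2 H₂O(l) → 3 Ce³⁺(aq) + NO₃⁻(aq) + 4 H⁺(aq)
Q = [Ce³⁺]^3·[NO₃⁻]·[H⁺]^4 / ([Ce⁴⁺]^3·P(NO)); log Q = -4.985.
E = E° − (0.0592/n) log Q = +0.71 − (0.0592/3)(-4.985) = +0.808 V.

+0.808 V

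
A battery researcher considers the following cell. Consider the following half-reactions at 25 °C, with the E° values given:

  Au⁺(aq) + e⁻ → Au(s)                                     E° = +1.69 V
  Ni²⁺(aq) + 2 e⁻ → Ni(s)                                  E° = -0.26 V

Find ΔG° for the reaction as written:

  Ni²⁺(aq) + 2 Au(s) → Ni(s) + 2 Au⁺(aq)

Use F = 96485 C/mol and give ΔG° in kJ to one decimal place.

As written, Ni²⁺/Ni is reduced (cathode) and Au⁺/Au is oxidised (anode), so E°cell = (-0.26) − (+1.69) = -1.95 V.
Balancing electrons gives n = 2.
ΔG° = −nFE° = −(2)(96485)(-1.95) = 376,292 J = +376.3 kJ.

+376.3 kJ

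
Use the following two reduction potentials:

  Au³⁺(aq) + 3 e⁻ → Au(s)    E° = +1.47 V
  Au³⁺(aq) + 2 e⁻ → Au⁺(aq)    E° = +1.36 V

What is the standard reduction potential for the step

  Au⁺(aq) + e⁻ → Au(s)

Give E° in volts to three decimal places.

+1.690 V

Sequential free energies add, so n₃E°₃ = n₁E°₁ + n₂E°₂.
With n₃ = 3, and the known step contributing 2×(+1.36) V, the unknown satisfies 1·E° = 3×(+1.47) − 2×(+1.36) = +1.690.
E° = +1.690 / 1 = +1.690 V.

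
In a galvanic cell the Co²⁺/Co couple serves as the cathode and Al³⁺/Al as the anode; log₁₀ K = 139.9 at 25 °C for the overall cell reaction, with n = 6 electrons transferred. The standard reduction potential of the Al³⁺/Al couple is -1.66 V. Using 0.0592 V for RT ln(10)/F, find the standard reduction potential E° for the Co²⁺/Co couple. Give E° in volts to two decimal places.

E°cell = (0.0592/n)·log K = (0.0592/6)(139.9) = +1.380 V.
Since Co²⁺/Co is the cathode and Al³⁺/Al the anode, E°cell = E°(Co²⁺/Co) − E°(Al³⁺/Al).
So E°(Co²⁺/Co) = E°cell + E°(Al³⁺/Al) = +1.380 + (-1.66) = -0.28 V.

-0.28 V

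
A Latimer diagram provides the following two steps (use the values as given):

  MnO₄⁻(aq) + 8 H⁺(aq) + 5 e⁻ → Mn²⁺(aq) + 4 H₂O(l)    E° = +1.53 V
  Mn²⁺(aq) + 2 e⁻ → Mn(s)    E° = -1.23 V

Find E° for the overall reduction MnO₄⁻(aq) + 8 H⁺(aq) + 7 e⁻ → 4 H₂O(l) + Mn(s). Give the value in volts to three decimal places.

+0.741 V

Adding the free-energy changes (−nFE°) of the two steps gives −n₃FE°₃ = −n₁FE°₁ − n₂FE°₂.
E°₃ = (5×+1.53 + 2×-1.23) / 7 = (+5.190) / 7 = +0.741 V.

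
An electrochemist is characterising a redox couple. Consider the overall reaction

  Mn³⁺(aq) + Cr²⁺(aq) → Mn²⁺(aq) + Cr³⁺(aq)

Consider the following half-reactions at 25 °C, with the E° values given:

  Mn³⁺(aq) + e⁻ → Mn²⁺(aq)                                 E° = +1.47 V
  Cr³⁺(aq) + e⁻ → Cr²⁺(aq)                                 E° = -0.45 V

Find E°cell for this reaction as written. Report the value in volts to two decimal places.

The Mn³⁺/Mn²⁺ couple has the higher reduction potential, so it is the cathode; Cr³⁺/Cr²⁺ is oxidised at the anode.
E°cell = E°(cathode) − E°(anode) = (+1.47) − (-0.45) = +1.92 V.

+1.92 V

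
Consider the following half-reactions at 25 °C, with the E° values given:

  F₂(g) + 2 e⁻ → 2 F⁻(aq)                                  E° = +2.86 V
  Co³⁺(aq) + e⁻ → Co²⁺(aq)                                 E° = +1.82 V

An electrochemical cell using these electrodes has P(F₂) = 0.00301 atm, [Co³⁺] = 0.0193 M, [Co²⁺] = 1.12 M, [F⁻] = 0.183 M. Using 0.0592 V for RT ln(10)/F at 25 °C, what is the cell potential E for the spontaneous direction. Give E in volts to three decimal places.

F₂/F⁻ is the cathode (higher E°), Co³⁺/Co²⁺ the anode: E°cell = +2.86 − (+1.82) = +1.04 V, n = 2.
Overall: F₂(g) + 2 Co²⁺(aq) → 2 F⁻(aq) + 2 Co³⁺(aq)
Q = [F⁻]^2·[Co³⁺]^2 / (P(F₂)·[Co²⁺]^2); log Q = -2.481.
E = E° − (0.0592/n) log Q = +1.04 − (0.0592/2)(-2.481) = +1.113 V.

+1.113 V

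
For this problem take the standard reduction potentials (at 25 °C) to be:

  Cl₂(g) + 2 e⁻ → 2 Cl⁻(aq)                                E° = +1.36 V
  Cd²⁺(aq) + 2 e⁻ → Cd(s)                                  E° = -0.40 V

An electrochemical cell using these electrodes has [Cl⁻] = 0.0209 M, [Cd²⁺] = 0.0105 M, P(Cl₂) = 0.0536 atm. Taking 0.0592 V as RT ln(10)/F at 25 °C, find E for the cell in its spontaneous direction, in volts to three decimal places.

+1.880 V

Cl₂/Cl⁻ is the cathode (higher E°), Cd²⁺/Cd the anode: E°cell = +1.36 − (-0.40) = +1.76 V, n = 2.
Overall: Cl₂(g) + Cd(s) → 2 Cl⁻(aq) + Cd²⁺(aq)
Q = [Cl⁻]^2·[Cd²⁺] / (P(Cl₂)); log Q = -4.068.
E = E° − (0.0592/n) log Q = +1.76 − (0.0592/2)(-4.068) = +1.880 V.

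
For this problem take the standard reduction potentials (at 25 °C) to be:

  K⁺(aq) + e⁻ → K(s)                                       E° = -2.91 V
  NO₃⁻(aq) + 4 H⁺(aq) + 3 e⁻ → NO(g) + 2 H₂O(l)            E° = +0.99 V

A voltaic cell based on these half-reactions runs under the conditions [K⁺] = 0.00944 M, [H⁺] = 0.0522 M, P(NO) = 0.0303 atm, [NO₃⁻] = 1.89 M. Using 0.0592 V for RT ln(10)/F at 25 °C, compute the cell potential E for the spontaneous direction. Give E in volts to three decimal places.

+3.954 V

NO₃⁻/NO is the cathode (higher E°), K⁺/K the anode: E°cell = +0.99 − (-2.91) = +3.90 V, n = 3.
Overall: NO₃⁻(aq) + 4 H⁺(aq) + 3 K(s) → NO(g) + 2 H₂O(l) + 3 K⁺(aq)
Q = P(NO)·[K⁺]^3 / ([NO₃⁻]·[H⁺]^4); log Q = -2.741.
E = E° − (0.0592/n) log Q = +3.90 − (0.0592/3)(-2.741) = +3.954 V.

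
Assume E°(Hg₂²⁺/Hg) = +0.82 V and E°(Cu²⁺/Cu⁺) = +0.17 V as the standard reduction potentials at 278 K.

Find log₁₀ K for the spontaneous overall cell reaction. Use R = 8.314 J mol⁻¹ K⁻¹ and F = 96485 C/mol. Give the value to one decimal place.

23.6

Cathode: Hg₂²⁺/Hg; anode: Cu²⁺/Cu⁺. E°cell = (+0.82) − (+0.17) = +0.65 V, with n = 2.
ΔG° = −nFE° = −RT ln K, so ln K = nFE°/(RT) = (2)(96485)(+0.65) / ((8.314)(278)) = 54.269.
log₁₀ K = 54.269 / ln 10 = 23.6.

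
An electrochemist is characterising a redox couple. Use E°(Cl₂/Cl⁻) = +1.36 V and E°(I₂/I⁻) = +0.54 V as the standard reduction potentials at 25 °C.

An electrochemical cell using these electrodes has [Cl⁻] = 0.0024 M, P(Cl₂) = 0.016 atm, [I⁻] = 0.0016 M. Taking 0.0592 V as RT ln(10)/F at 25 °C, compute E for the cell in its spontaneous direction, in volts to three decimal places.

+0.756 V

Cl₂/Cl⁻ is the cathode (higher E°), I₂/I⁻ the anode: E°cell = +1.36 − (+0.54) = +0.82 V, n = 2.
Overall: Cl₂(g) + 2 I⁻(aq) → 2 Cl⁻(aq) + I₂(s)
Q = [Cl⁻]^2 / (P(Cl₂)·[I⁻]^2); log Q = 2.148.
E = E° − (0.0592/n) log Q = +0.82 − (0.0592/2)(2.148) = +0.756 V.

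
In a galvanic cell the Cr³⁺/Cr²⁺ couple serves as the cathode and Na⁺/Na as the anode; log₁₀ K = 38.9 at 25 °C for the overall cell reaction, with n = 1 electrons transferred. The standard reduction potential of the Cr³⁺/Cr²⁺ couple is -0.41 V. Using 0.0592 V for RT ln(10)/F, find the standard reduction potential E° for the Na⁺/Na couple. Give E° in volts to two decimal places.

-2.71 V

E°cell = (0.0592/n)·log K = (0.0592/1)(38.9) = +2.303 V.
Since Cr³⁺/Cr²⁺ is the cathode and Na⁺/Na the anode, E°cell = E°(Cr³⁺/Cr²⁺) − E°(Na⁺/Na).
So E°(Na⁺/Na) = E°(Cr³⁺/Cr²⁺) − E°cell = (-0.41) − (+2.303) = -2.71 V.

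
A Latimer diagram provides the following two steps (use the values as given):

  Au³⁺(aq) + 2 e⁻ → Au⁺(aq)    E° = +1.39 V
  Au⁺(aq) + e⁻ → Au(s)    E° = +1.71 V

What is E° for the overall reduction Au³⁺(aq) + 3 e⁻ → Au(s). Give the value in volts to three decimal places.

Since ΔG° = −nFE° is additive over sequential reductions, n₃E°₃ = n₁E°₁ + n₂E°₂.
E°₃ = (2×+1.39 + 1×+1.71) / 3 = (+4.490) / 3 = +1.497 V.
Simply averaging or adding the two E° values would be wrong; the electron-weighted sum is required.

+1.497 V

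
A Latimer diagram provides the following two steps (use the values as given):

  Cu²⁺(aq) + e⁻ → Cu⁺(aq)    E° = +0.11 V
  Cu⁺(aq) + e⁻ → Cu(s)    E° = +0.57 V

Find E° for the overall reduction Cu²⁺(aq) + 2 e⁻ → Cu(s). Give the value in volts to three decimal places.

+0.340 V

Since ΔG° = −nFE° is additive over sequential reductions, n₃E°₃ = n₁E°₁ + n₂E°₂.
E°₃ = (1×+0.11 + 1×+0.57) / 2 = (+0.680) / 2 = +0.340 V.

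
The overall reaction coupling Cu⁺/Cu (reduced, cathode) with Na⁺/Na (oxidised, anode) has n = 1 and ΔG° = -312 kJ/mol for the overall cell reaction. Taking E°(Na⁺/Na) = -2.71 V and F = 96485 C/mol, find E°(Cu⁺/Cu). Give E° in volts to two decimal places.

E°cell = −ΔG°/(nF) = −(-312×10³)/((1)(96485)) = +3.234 V.
Since Cu⁺/Cu is the cathode and Na⁺/Na the anode, E°cell = E°(Cu⁺/Cu) − E°(Na⁺/Na).
So E°(Cu⁺/Cu) = E°cell + E°(Na⁺/Na) = +3.234 + (-2.71) = +0.52 V.

+0.52 V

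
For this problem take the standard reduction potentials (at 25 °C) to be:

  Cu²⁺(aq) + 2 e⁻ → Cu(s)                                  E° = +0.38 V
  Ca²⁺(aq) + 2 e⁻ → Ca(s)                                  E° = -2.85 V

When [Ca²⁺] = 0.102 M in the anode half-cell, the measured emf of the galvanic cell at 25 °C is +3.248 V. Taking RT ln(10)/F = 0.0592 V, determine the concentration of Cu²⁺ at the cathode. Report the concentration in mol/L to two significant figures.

Cu²⁺/Cu is the cathode, Ca²⁺/Ca the anode: E°cell = +3.23 V, n = 2.
Overall reaction: Cu²⁺(aq) + Ca(s) → Cu(s) + Ca²⁺(aq); Q = [Ca²⁺]^1/[Cu²⁺]^1.
From E = E° − (0.0592/n) log Q: log Q = (E° − E)·n/0.0592 = (+3.23 − (+3.248))·2/0.0592 = -0.6081.
So 1·log[Cu²⁺] = 1·log(0.102) − log Q = -0.9914 − (-0.6081) = -0.3833; [Cu²⁺] = 10^(-0.3833) ≈ 0.41 M.

0.41 M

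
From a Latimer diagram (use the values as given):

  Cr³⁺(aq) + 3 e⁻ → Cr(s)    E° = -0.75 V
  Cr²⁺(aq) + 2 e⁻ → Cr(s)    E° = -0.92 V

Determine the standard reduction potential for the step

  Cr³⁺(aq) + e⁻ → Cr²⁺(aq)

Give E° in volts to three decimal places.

-0.410 V

Sequential free energies add, so n₃E°₃ = n₁E°₁ + n₂E°₂.
With n₃ = 3, and the known step contributing 2×(-0.92) V, the unknown satisfies 1·E° = 3×(-0.75) − 2×(-0.92) = -0.410.
E° = -0.410 / 1 = -0.410 V.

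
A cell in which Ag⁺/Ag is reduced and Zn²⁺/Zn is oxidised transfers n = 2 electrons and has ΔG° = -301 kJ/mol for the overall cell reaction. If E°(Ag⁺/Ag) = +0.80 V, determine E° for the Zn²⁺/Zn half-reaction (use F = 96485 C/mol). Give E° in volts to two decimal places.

E°cell = −ΔG°/(nF) = −(-301×10³)/((2)(96485)) = +1.560 V.
Since Ag⁺/Ag is the cathode and Zn²⁺/Zn the anode, E°cell = E°(Ag⁺/Ag) − E°(Zn²⁺/Zn).
So E°(Zn²⁺/Zn) = E°(Ag⁺/Ag) − E°cell = (+0.80) − (+1.560) = -0.76 V.

-0.76 V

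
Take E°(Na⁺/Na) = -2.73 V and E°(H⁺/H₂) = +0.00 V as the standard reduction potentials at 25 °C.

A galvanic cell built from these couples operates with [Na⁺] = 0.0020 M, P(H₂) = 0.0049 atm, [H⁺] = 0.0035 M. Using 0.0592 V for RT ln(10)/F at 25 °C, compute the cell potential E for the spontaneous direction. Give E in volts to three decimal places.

H⁺/H₂ is the cathode (higher E°), Na⁺/Na the anode: E°cell = +0.00 − (-2.73) = +2.73 V, n = 2.
Overall: 2 H⁺(aq) + 2 Na(s) → H₂(g) + 2 Na⁺(aq)
Q = P(H₂)·[Na⁺]^2 / ([H⁺]^2); log Q = -2.796.
E = E° − (0.0592/n) log Q = +2.73 − (0.0592/2)(-2.796) = +2.813 V.

+2.813 V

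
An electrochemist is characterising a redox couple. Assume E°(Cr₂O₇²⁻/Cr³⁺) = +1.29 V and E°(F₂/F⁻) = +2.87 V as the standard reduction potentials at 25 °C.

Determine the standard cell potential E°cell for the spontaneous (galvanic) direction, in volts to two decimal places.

+1.58 V

The F₂/F⁻ couple has the higher reduction potential, so it is the cathode; Cr₂O₇²⁻/Cr³⁺ is oxidised at the anode.
E°cell = E°(cathode) − E°(anode) = (+2.87) − (+1.29) = +1.58 V.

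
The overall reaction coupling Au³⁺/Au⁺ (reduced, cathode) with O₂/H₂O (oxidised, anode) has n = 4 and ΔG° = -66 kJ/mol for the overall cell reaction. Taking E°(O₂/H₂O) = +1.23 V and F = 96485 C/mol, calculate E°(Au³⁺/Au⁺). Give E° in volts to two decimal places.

+1.40 V

E°cell = −ΔG°/(nF) = −(-66×10³)/((4)(96485)) = +0.171 V.
Since Au³⁺/Au⁺ is the cathode and O₂/H₂O the anode, E°cell = E°(Au³⁺/Au⁺) − E°(O₂/H₂O).
So E°(Au³⁺/Au⁺) = E°cell + E°(O₂/H₂O) = +0.171 + (+1.23) = +1.40 V.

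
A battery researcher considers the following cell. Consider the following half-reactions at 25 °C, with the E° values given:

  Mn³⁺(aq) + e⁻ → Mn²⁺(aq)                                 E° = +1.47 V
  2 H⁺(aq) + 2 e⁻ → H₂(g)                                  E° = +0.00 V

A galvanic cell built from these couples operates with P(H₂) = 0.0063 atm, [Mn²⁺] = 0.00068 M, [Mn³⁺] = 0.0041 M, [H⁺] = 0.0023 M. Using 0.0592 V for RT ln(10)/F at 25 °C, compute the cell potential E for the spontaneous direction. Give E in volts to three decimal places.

Mn³⁺/Mn²⁺ is the cathode (higher E°), H⁺/H₂ the anode: E°cell = +1.47 − (+0.00) = +1.47 V, n = 2.
Overall: 2 Mn³⁺(aq) + H₂(g) → 2 Mn²⁺(aq) + 2 H⁺(aq)
Q = [Mn²⁺]^2·[H⁺]^2 / ([Mn³⁺]^2·P(H₂)); log Q = -4.636.
E = E° − (0.0592/n) log Q = +1.47 − (0.0592/2)(-4.636) = +1.607 V.

+1.607 V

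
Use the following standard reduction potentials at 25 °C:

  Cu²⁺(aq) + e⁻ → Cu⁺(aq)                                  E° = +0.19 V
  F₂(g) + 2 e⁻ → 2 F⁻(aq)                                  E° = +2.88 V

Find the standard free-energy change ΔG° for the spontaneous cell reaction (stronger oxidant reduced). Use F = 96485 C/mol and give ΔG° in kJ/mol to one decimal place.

-519.1 kJ/mol

F₂/F⁻ (E° = +2.88 V) is the cathode; Cu²⁺/Cu⁺ (E° = +0.19 V) is the anode, so E°cell = +2.69 V.
Balancing electrons gives n = 2 (lcm of 2 and 1).
ΔG° = −nFE° = −(2)(96485)(+2.69) = -519,089 J = -519.1 kJ/mol.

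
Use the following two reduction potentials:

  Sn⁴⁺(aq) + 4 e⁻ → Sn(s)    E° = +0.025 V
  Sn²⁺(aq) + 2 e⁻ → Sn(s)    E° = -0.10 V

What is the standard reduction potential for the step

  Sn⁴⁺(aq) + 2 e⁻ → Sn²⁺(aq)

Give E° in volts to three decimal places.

Sequential free energies add, so n₃E°₃ = n₁E°₁ + n₂E°₂.
With n₃ = 4, and the known step contributing 2×(-0.10) V, the unknown satisfies 2·E° = 4×(+0.025) − 2×(-0.10) = +0.300.
E° = +0.300 / 2 = +0.150 V.

+0.150 V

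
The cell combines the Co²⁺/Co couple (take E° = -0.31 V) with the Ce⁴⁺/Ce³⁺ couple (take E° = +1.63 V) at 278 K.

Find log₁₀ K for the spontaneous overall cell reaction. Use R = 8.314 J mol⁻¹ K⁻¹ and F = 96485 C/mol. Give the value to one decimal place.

70.3

Cathode: Ce⁴⁺/Ce³⁺; anode: Co²⁺/Co. E°cell = (+1.63) − (-0.31) = +1.94 V, with n = 2.
ΔG° = −nFE° = −RT ln K, so ln K = nFE°/(RT) = (2)(96485)(+1.94) / ((8.314)(278)) = 161.971.
log₁₀ K = 161.971 / ln 10 = 70.3.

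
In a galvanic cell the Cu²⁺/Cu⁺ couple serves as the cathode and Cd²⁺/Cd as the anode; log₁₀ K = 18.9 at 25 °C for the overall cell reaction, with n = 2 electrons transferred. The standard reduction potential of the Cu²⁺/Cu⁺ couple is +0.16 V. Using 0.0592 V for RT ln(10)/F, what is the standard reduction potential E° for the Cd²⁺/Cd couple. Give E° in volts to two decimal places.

E°cell = (0.0592/n)·log K = (0.0592/2)(18.9) = +0.559 V.
Since Cu²⁺/Cu⁺ is the cathode and Cd²⁺/Cd the anode, E°cell = E°(Cu²⁺/Cu⁺) − E°(Cd²⁺/Cd).
So E°(Cd²⁺/Cd) = E°(Cu²⁺/Cu⁺) − E°cell = (+0.16) − (+0.559) = -0.40 V.

-0.40 V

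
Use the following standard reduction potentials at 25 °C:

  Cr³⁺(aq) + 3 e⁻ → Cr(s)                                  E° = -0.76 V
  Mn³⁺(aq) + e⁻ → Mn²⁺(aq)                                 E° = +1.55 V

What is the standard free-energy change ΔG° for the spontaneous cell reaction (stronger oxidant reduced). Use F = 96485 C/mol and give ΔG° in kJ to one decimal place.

-668.6 kJ

Mn³⁺/Mn²⁺ (E° = +1.55 V) is the cathode; Cr³⁺/Cr (E° = -0.76 V) is the anode, so E°cell = +2.31 V.
Balancing electrons gives n = 3 (lcm of 1 and 3).
ΔG° = −nFE° = −(3)(96485)(+2.31) = -668,641 J = -668.6 kJ.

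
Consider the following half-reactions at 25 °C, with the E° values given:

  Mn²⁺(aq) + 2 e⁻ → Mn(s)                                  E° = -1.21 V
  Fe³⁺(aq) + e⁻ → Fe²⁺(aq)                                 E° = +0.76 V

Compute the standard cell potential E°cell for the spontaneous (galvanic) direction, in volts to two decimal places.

The Fe³⁺/Fe²⁺ couple has the higher reduction potential, so it is the cathode; Mn²⁺/Mn is oxidised at the anode.
E°cell = E°(cathode) − E°(anode) = (+0.76) − (-1.21) = +1.97 V.
Since E°cell > 0, the reaction is spontaneous under standard conditions.

+1.97 V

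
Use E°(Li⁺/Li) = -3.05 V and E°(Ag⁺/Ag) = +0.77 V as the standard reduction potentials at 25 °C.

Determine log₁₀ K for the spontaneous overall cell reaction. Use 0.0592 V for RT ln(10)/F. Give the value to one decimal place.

Cathode: Ag⁺/Ag; anode: Li⁺/Li. E°cell = +3.82 V, n = 1.
log K = nE°cell / 0.0592 = (1)(+3.82) / 0.0592 = 64.5.

64.5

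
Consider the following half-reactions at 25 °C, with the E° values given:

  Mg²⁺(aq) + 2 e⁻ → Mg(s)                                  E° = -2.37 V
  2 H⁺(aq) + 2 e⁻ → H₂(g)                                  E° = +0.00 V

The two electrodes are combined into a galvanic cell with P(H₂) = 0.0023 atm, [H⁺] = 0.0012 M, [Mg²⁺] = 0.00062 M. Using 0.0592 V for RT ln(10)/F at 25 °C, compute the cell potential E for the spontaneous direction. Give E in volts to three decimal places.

+2.370 V

H⁺/H₂ is the cathode (higher E°), Mg²⁺/Mg the anode: E°cell = +0.00 − (-2.37) = +2.37 V, n = 2.
Overall: 2 H⁺(aq) + Mg(s) → H₂(g) + Mg²⁺(aq)
Q = P(H₂)·[Mg²⁺] / ([H⁺]^2); log Q = -0.004.
E = E° − (0.0592/n) log Q = +2.37 − (0.0592/2)(-0.004) = +2.370 V.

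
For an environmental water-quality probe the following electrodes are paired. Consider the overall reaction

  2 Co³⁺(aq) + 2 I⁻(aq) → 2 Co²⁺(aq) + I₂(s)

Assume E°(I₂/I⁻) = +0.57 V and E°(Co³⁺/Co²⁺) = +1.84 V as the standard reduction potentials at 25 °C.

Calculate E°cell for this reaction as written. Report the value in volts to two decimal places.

The Co³⁺/Co²⁺ couple has the higher reduction potential, so it is the cathode; I₂/I⁻ is oxidised at the anode.
E°cell = E°(cathode) − E°(anode) = (+1.84) − (+0.57) = +1.27 V.

+1.27 V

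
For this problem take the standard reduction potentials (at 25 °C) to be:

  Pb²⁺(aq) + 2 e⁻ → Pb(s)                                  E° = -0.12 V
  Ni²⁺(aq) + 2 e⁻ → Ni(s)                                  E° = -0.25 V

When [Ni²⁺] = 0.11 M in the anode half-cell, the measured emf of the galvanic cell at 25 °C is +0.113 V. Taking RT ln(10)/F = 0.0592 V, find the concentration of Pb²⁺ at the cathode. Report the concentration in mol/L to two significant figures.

0.029 M

Pb²⁺/Pb is the cathode, Ni²⁺/Ni the anode: E°cell = +0.13 V, n = 2.
Overall reaction: Pb²⁺(aq) + Ni(s) → Pb(s) + Ni²⁺(aq); Q = [Ni²⁺]^1/[Pb²⁺]^1.
From E = E° − (0.0592/n) log Q: log Q = (E° − E)·n/0.0592 = (+0.13 − (+0.113))·2/0.0592 = 0.5743.
So 1·log[Pb²⁺] = 1·log(0.11) − log Q = -0.9586 − (0.5743) = -1.5329; [Pb²⁺] = 10^(-1.5329) ≈ 0.029 M.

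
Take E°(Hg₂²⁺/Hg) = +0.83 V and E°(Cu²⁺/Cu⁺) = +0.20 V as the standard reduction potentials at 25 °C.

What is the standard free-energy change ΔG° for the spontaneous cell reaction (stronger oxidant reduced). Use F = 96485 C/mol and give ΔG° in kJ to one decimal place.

-121.6 kJ

Hg₂²⁺/Hg (E° = +0.83 V) is the cathode; Cu²⁺/Cu⁺ (E° = +0.20 V) is the anode, so E°cell = +0.63 V.
Balancing electrons gives n = 2 (lcm of 2 and 1).
ΔG° = −nFE° = −(2)(96485)(+0.63) = -121,571 J = -121.6 kJ.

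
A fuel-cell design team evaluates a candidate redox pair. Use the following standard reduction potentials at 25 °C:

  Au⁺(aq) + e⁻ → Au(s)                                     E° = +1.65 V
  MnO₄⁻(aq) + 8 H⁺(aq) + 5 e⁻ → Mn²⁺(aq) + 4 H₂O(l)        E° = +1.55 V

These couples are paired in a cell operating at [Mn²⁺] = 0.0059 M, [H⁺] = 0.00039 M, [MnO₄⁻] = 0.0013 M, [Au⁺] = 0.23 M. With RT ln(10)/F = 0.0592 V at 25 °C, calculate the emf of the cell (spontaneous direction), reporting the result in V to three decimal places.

+0.393 V

Au⁺/Au is the cathode (higher E°), MnO₄⁻/Mn²⁺ the anode: E°cell = +1.65 − (+1.55) = +0.10 V, n = 5.
Overall: 5 Au⁺(aq) + Mn²⁺(aq) + 4 H₂O(l) → 5 Au(s) + MnO₄⁻(aq) + 8 H⁺(aq)
Q = [MnO₄⁻]·[H⁺]^8 / ([Au⁺]^5·[Mn²⁺]); log Q = -24.737.
E = E° − (0.0592/n) log Q = +0.10 − (0.0592/5)(-24.737) = +0.393 V.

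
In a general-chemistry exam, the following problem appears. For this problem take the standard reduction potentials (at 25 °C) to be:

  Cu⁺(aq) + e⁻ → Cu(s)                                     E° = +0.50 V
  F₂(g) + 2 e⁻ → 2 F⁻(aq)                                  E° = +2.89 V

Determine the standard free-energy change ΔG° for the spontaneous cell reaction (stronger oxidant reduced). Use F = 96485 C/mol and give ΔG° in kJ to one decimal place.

-461.2 kJ

F₂/F⁻ (E° = +2.89 V) is the cathode; Cu⁺/Cu (E° = +0.50 V) is the anode, so E°cell = +2.39 V.
Balancing electrons gives n = 2 (lcm of 2 and 1).
ΔG° = −nFE° = −(2)(96485)(+2.39) = -461,198 J = -461.2 kJ.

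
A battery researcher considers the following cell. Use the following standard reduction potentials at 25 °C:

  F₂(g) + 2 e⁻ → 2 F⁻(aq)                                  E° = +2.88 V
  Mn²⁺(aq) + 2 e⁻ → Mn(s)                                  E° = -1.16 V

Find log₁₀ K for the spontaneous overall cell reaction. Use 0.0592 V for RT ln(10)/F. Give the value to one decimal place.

Cathode: F₂/F⁻; anode: Mn²⁺/Mn. E°cell = +4.04 V, n = 2.
log K = nE°cell / 0.0592 = (2)(+4.04) / 0.0592 = 136.5.

136.5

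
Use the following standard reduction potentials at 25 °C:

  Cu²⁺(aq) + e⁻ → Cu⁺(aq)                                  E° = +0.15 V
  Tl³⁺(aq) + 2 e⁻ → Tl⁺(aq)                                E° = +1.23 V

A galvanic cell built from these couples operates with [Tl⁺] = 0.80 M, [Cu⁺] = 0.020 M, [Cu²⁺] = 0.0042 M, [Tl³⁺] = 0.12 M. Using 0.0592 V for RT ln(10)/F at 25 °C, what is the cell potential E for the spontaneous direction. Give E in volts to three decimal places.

+1.096 V

Tl³⁺/Tl⁺ is the cathode (higher E°), Cu²⁺/Cu⁺ the anode: E°cell = +1.23 − (+0.15) = +1.08 V, n = 2.
Overall: Tl³⁺(aq) + 2 Cu⁺(aq) → Tl⁺(aq) + 2 Cu²⁺(aq)
Q = [Tl⁺]·[Cu²⁺]^2 / ([Tl³⁺]·[Cu⁺]^2); log Q = -0.532.
E = E° − (0.0592/n) log Q = +1.08 − (0.0592/2)(-0.532) = +1.096 V.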